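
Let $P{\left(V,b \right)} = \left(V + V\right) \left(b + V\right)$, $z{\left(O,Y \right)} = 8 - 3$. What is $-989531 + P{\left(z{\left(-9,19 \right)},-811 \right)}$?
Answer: $-997591$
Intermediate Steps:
$z{\left(O,Y \right)} = 5$ ($z{\left(O,Y \right)} = 8 - 3 = 5$)
$P{\left(V,b \right)} = 2 V \left(V + b\right)$
$-989531 + P{\left(z{\left(-9,19 \right)},-811 \right)} = -989531 + 2 \cdot 5 \left(5 - 811\right) = -989531 + 2 \cdot 5 \left(-806\right) = -989531 - 8060 = -997591$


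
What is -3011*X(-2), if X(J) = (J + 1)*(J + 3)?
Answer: 3011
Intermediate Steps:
X(J) = (1 + J)*(3 + J)
-3011*X(-2) = -3011*(3 + (-2)² + 4*(-2)) = -3011*(3 + 4 - 8) = -3011*(-1) = 3011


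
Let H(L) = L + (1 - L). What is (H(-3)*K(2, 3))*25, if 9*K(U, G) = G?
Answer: 25/3 ≈ 8.3333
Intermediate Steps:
K(U, G) = G/9
H(L) = 1
(H(-3)*K(2, 3))*25 = (1*((1/9)*3))*25 = (1*(1/3))*25 = (1/3)*25 = 25/3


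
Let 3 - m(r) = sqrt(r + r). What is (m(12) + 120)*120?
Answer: 14760 - 240*sqrt(6) ≈ 14172.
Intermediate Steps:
m(r) = 3 - sqrt(2)*sqrt(r) (m(r) = 3 - sqrt(r + r) = 3 - sqrt(2*r) = 3 - sqrt(2)*sqrt(r))
(m(12) + 120)*120 = ((3 - sqrt(2)*sqrt(12)) + 120)*120 = ((3 - sqrt(2)*2*sqrt(3)) + 120)*120 = ((3 - 2*sqrt(6)) + 120)*120 = (123 - 2*sqrt(6))*120 = 14760 - 240*sqrt(6)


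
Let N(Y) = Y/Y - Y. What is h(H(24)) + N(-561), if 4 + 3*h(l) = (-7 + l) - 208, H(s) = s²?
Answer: 681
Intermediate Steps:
N(Y) = 1 - Y
h(l) = -73 + l/3 (h(l) = -4/3 + ((-7 + l) - 208)/3 = -4/3 + (-215 + l)/3 = -4/3 + (-215/3 + l/3) = -73 + l/3)
h(H(24)) + N(-561) = (-73 + (⅓)*24²) + (1 - 1*(-561)) = (-73 + (⅓)*576) + (1 + 561) = (-73 + 192) + 562 = 119 + 562 = 681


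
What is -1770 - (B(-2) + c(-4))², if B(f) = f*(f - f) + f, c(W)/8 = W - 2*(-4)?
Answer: -2670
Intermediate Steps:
c(W) = 64 + 8*W (c(W) = 8*(W - 2*(-4)) = 8*(W + 8) = 8*(8 + W) = 64 + 8*W)
B(f) = f (B(f) = f*0 + f = 0 + f = f)
-1770 - (B(-2) + c(-4))² = -1770 - (-2 + (64 + 8*(-4)))² = -1770 - (-2 + (64 - 32))² = -1770 - (-2 + 32)² = -1770 - 1*30² = -1770 - 1*900 = -1770 - 900 = -2670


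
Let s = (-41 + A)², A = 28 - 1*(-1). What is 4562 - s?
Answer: 4418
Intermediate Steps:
A = 29 (A = 28 + 1 = 29)
s = 144 (s = (-41 + 29)² = (-12)² = 144)
4562 - s = 4562 - 1*144 = 4562 - 144 = 4418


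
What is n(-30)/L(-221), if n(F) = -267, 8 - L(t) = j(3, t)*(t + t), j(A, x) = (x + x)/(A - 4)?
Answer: -89/65124 ≈ -0.0013666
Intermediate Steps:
j(A, x) = 2*x/(-4 + A) (j(A, x) = (2*x)/(-4 + A) = 2*x/(-4 + A))
L(t) = 8 + 4*t² (L(t) = 8 - 2*t/(-4 + 3)*(t + t) = 8 - 2*t/(-1)*2*t = 8 - 2*t*(-1)*2*t = 8 - (-2*t)*2*t = 8 - (-4)*t² = 8 + 4*t²)
n(-30)/L(-221) = -267/(8 + 4*(-221)²) = -267/(8 + 4*48841) = -267/(8 + 195364) = -267/195372 = -267*1/195372 = -89/65124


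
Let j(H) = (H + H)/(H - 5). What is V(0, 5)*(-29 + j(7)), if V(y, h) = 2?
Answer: -44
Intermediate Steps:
j(H) = 2*H/(-5 + H) (j(H) = (2*H)/(-5 + H) = 2*H/(-5 + H))
V(0, 5)*(-29 + j(7)) = 2*(-29 + 2*7/(-5 + 7)) = 2*(-29 + 2*7/2) = 2*(-29 + 2*7*(½)) = 2*(-29 + 7) = 2*(-22) = -44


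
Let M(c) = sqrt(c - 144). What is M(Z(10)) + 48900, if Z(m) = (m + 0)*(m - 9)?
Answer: 48900 + I*sqrt(134) ≈ 48900.0 + 11.576*I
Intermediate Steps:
Z(m) = m*(-9 + m)
M(c) = sqrt(-144 + c)
M(Z(10)) + 48900 = sqrt(-144 + 10*(-9 + 10)) + 48900 = sqrt(-144 + 10*1) + 48900 = sqrt(-144 + 10) + 48900 = sqrt(-134) + 48900 = I*sqrt(134) + 48900 = 48900 + I*sqrt(134)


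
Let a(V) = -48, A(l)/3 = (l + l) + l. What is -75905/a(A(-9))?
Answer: 75905/48 ≈ 1581.4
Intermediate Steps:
A(l) = 9*l (A(l) = 3*((l + l) + l) = 3*(2*l + l) = 3*(3*l) = 9*l)
-75905/a(A(-9)) = -75905/(-48) = -75905*(-1/48) = 75905/48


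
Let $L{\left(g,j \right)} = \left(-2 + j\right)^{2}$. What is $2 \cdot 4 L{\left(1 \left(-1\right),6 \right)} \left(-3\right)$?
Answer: $-384$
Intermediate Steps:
$2 \cdot 4 L{\left(1 \left(-1\right),6 \right)} \left(-3\right) = 2 \cdot 4 \left(-2 + 6\right)^{2} \left(-3\right) = 8 \cdot 4^{2} \left(-3\right) = 8 \cdot 16 \left(-3\right) = 128 \left(-3\right) = -384$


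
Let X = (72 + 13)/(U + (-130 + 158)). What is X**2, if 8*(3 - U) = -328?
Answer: 7225/5184 ≈ 1.3937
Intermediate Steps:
U = 44 (U = 3 - 1/8*(-328) = 3 + 41 = 44)
X = 85/72 (X = (72 + 13)/(44 + (-130 + 158)) = 85/(44 + 28) = 85/72 ≈ 1.1806)
X**2 = (85/72)**2 = 7225/5184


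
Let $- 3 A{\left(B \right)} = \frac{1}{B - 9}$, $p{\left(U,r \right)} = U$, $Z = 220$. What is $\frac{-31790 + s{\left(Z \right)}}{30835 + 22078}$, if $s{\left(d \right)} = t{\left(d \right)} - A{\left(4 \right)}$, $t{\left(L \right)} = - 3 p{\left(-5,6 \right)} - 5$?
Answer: $- \frac{476701}{793695} \approx -0.60061$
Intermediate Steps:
$t{\left(L \right)} = 10$ ($t{\left(L \right)} = \left(-3\right) \left(-5\right) - 5 = 15 - 5 = 10$)
$A{\left(B \right)} = - \frac{1}{3 \left(-9 + B\right)}$ ($A{\left(B \right)} = - \frac{1}{3 \left(B - 9\right)} = - \frac{1}{3 \left(-9 + B\right)}$)
$s{\left(d \right)} = \frac{149}{15}$ ($s{\left(d \right)} = 10 - - \frac{1}{-27 + 3 \cdot 4} = 10 - - \frac{1}{-27 + 12} = 10 - - \frac{1}{-15} = 10 - \left(-1\right) \left(- \frac{1}{15}\right) = 10 - \frac{1}{15} = \frac{149}{15}$)
$\frac{-31790 + s{\left(Z \right)}}{30835 + 22078} = \frac{-31790 + \frac{149}{15}}{30835 + 22078} = - \frac{476701}{15 \cdot 52913} = \left(- \frac{476701}{15}\right) \frac{1}{52913} = - \frac{476701}{793695}$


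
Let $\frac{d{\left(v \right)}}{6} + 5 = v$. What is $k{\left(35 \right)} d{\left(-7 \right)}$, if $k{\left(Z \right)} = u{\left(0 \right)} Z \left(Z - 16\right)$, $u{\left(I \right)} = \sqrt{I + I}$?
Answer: $0$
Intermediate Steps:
$d{\left(v \right)} = -30 + 6 v$
$u{\left(I \right)} = \sqrt{2} \sqrt{I}$ ($u{\left(I \right)} = \sqrt{2 I} = \sqrt{2} \sqrt{I}$)
$k{\left(Z \right)} = 0$ ($k{\left(Z \right)} = \sqrt{2} \sqrt{0} Z \left(Z - 16\right) = \sqrt{2} \cdot 0 Z \left(-16 + Z\right) = 0 Z \left(-16 + Z\right) = 0$)
$k{\left(35 \right)} d{\left(-7 \right)} = 0 \left(-30 + 6 \left(-7\right)\right) = 0 \left(-30 - 42\right) = 0 \left(-72\right) = 0$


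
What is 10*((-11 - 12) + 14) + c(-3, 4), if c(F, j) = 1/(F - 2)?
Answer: -451/5 ≈ -90.200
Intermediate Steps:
c(F, j) = 1/(-2 + F)
10*((-11 - 12) + 14) + c(-3, 4) = 10*((-11 - 12) + 14) + 1/(-2 - 3) = 10*(-23 + 14) + 1/(-5) = 10*(-9) - 1/5 = -90 - 1/5 = -451/5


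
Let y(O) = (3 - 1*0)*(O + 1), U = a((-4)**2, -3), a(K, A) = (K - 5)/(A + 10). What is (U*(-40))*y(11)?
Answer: -15840/7 ≈ -2262.9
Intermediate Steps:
a(K, A) = (-5 + K)/(10 + A)
U = 11/7 (U = (-5 + (-4)**2)/(10 - 3) = (-5 + 16)/7 = (1/7)*11 = 11/7 ≈ 1.5714)
y(O) = 3 + 3*O (y(O) = (3 + 0)*(1 + O) = 3*(1 + O) = 3 + 3*O)
(U*(-40))*y(11) = ((11/7)*(-40))*(3 + 3*11) = -440*(3 + 33)/7 = -440/7*36 = -15840/7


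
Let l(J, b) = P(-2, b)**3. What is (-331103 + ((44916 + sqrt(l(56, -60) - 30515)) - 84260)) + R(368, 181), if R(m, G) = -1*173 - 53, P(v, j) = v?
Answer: -370673 + I*sqrt(30523) ≈ -3.7067e+5 + 174.71*I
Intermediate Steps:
l(J, b) = -8 (l(J, b) = (-2)**3 = -8)
R(m, G) = -226 (R(m, G) = -173 - 53 = -226)
(-331103 + ((44916 + sqrt(l(56, -60) - 30515)) - 84260)) + R(368, 181) = (-331103 + ((44916 + sqrt(-8 - 30515)) - 84260)) - 226 = (-331103 + ((44916 + sqrt(-30523)) - 84260)) - 226 = (-331103 + ((44916 + I*sqrt(30523)) - 84260)) - 226 = (-331103 + (-39344 + I*sqrt(30523))) - 226 = (-370447 + I*sqrt(30523)) - 226 = -370673 + I*sqrt(30523)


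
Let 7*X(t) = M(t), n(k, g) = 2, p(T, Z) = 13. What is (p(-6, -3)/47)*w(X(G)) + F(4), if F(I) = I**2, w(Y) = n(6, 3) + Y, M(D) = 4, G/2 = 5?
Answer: 5498/329 ≈ 16.711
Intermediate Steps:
G = 10 (G = 2*5 = 10)
X(t) = 4/7 (X(t) = (1/7)*4 = 4/7)
w(Y) = 2 + Y
(p(-6, -3)/47)*w(X(G)) + F(4) = (13/47)*(2 + 4/7) + 4**2 = (13*(1/47))*(18/7) + 16 = (13/47)*(18/7) + 16 = 234/329 + 16 = 5498/329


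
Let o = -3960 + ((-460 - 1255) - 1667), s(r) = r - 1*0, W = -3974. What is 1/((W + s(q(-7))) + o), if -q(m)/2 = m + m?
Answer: -1/11288 ≈ -8.8590e-5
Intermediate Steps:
q(m) = -4*m (q(m) = -2*(m + m) = -4*m)
s(r) = r (s(r) = r + 0 = r)
o = -7342 (o = -3960 + (-1715 - 1667) = -3960 - 3382 = -7342)
1/((W + s(q(-7))) + o) = 1/((-3974 - 4*(-7)) - 7342) = 1/((-3974 + 28) - 7342) = 1/(-3946 - 7342) = 1/(-11288) = -1/11288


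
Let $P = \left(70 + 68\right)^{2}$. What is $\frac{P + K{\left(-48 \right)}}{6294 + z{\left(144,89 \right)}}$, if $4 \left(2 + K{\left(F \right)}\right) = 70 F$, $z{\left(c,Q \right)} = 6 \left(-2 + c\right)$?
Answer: $\frac{9101}{3573} \approx 2.5472$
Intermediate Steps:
$z{\left(c,Q \right)} = -12 + 6 c$
$K{\left(F \right)} = -2 + \frac{35 F}{2}$ ($K{\left(F \right)} = -2 + \frac{70 F}{4} = -2 + \frac{35 F}{2}$)
$P = 19044$ ($P = 138^{2} = 19044$)
$\frac{P + K{\left(-48 \right)}}{6294 + z{\left(144,89 \right)}} = \frac{19044 + \left(-2 + \frac{35}{2} \left(-48\right)\right)}{6294 + \left(-12 + 6 \cdot 144\right)} = \frac{19044 - 842}{6294 + \left(-12 + 864\right)} = \frac{19044 - 842}{6294 + 852} = \frac{18202}{7146} = 18202 \cdot \frac{1}{7146} = \frac{9101}{3573}$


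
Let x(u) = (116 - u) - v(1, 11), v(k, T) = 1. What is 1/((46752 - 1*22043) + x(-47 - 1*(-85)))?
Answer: 1/24786 ≈ 4.0345e-5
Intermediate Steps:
x(u) = 115 - u (x(u) = (116 - u) - 1*1 = (116 - u) - 1 = 115 - u)
1/((46752 - 1*22043) + x(-47 - 1*(-85))) = 1/((46752 - 1*22043) + (115 - (-47 - 1*(-85)))) = 1/((46752 - 22043) + (115 - (-47 + 85))) = 1/(24709 + (115 - 1*38)) = 1/(24709 + (115 - 38)) = 1/(24709 + 77) = 1/24786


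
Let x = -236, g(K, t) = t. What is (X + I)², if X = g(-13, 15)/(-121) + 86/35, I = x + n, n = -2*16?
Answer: 1265847759801/17935225 ≈ 70579.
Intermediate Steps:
n = -32
I = -268 (I = -236 - 32 = -268)
X = 9881/4235 (X = 15/(-121) + 86/35 = 15*(-1/121) + 86*(1/35) = -15/121 + 86/35 = 9881/4235 ≈ 2.3332)
(X + I)² = (9881/4235 - 268)² = (-1125099/4235)² = 1265847759801/17935225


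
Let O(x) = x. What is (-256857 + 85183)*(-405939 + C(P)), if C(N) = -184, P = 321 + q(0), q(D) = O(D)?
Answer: 69720759902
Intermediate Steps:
q(D) = D
P = 321 (P = 321 + 0 = 321)
(-256857 + 85183)*(-405939 + C(P)) = (-256857 + 85183)*(-405939 - 184) = -171674*(-406123) = 69720759902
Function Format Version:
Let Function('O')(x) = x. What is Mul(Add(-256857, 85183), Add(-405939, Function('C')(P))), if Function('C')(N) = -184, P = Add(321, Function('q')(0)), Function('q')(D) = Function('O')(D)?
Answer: 69720759902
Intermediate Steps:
Function('q')(D) = D
P = 321 (P = Add(321, 0) = 321)
Mul(Add(-256857, 85183), Add(-405939, Function('C')(P))) = Mul(Add(-256857, 85183), Add(-405939, -184)) = Mul(-171674, -406123) = 69720759902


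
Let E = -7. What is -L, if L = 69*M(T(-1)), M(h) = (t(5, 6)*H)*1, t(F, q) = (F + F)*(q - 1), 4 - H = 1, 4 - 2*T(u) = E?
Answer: -10350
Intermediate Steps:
T(u) = 11/2 (T(u) = 2 - ½*(-7) = 2 + 7/2 = 11/2)
H = 3 (H = 4 - 1*1 = 4 - 1 = 3)
t(F, q) = 2*F*(-1 + q) (t(F, q) = (2*F)*(-1 + q) = 2*F*(-1 + q))
M(h) = 150 (M(h) = ((2*5*(-1 + 6))*3)*1 = ((2*5*5)*3)*1 = (50*3)*1 = 150*1 = 150)
L = 10350 (L = 69*150 = 10350)
-L = -1*10350 = -10350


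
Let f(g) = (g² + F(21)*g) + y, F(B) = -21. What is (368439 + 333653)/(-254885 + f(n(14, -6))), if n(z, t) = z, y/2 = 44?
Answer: -702092/254895 ≈ -2.7544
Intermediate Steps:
y = 88 (y = 2*44 = 88)
f(g) = 88 + g² - 21*g (f(g) = (g² - 21*g) + 88 = 88 + g² - 21*g)
(368439 + 333653)/(-254885 + f(n(14, -6))) = (368439 + 333653)/(-254885 + (88 + 14² - 21*14)) = 702092/(-254885 + (88 + 196 - 294)) = 702092/(-254885 - 10) = 702092/(-254895) = 702092*(-1/254895) = -702092/254895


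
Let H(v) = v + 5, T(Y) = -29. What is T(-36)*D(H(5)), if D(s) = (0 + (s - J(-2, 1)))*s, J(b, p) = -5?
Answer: -4350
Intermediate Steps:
H(v) = 5 + v
D(s) = s*(5 + s) (D(s) = (0 + (s - 1*(-5)))*s = (0 + (s + 5))*s = (0 + (5 + s))*s = (5 + s)*s = s*(5 + s))
T(-36)*D(H(5)) = -29*(5 + 5)*(5 + (5 + 5)) = -290*(5 + 10) = -290*15 = -29*150 = -4350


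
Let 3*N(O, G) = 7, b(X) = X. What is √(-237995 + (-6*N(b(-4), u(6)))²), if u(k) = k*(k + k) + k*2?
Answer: I*√237799 ≈ 487.65*I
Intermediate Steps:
u(k) = 2*k + 2*k² (u(k) = k*(2*k) + 2*k = 2*k² + 2*k = 2*k + 2*k²)
N(O, G) = 7/3 (N(O, G) = (⅓)*7 = 7/3)
√(-237995 + (-6*N(b(-4), u(6)))²) = √(-237995 + (-6*7/3)²) = √(-237995 + (-14)²) = √(-237995 + 196) = √(-237799) = I*√237799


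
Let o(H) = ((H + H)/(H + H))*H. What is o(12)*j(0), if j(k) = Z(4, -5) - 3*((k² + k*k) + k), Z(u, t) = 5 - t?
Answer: 120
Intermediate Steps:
o(H) = H (o(H) = ((2*H)/((2*H)))*H = ((2*H)*(1/(2*H)))*H = 1*H = H)
j(k) = 10 - 6*k² - 3*k (j(k) = (5 - 1*(-5)) - 3*((k² + k*k) + k) = (5 + 5) - 3*((k² + k²) + k) = 10 - 3*(2*k² + k) = 10 - 3*(k + 2*k²) = 10 + (-6*k² - 3*k) = 10 - 6*k² - 3*k)
o(12)*j(0) = 12*(10 - 6*0² - 3*0) = 12*(10 - 6*0 + 0) = 12*(10 + 0 + 0) = 12*10 = 120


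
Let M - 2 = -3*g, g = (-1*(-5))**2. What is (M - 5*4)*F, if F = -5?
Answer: 465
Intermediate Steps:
g = 25 (g = 5**2 = 25)
M = -73 (M = 2 - 3*25 = 2 - 75 = -73)
(M - 5*4)*F = (-73 - 5*4)*(-5) = (-73 - 20)*(-5) = -93*(-5) = 465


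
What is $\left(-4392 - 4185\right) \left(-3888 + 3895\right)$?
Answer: $-60039$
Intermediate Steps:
$\left(-4392 - 4185\right) \left(-3888 + 3895\right) = \left(-8577\right) 7 = -60039$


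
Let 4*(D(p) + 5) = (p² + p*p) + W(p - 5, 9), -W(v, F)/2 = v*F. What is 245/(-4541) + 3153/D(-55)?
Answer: 9254857/5381085 ≈ 1.7199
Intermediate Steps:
W(v, F) = -2*F*v (W(v, F) = -2*v*F = -2*F*v)
D(p) = 35/2 + p²/2 - 9*p/2 (D(p) = -5 + ((p² + p*p) - 2*9*(p - 5))/4 = -5 + ((p² + p²) - 2*9*(-5 + p))/4 = -5 + (2*p² + (90 - 18*p))/4 = -5 + (90 - 18*p + 2*p²)/4 = -5 + (45/2 + p²/2 - 9*p/2) = 35/2 + p²/2 - 9*p/2)
245/(-4541) + 3153/D(-55) = 245/(-4541) + 3153/(35/2 + (½)*(-55)² - 9/2*(-55)) = 245*(-1/4541) + 3153/(35/2 + (½)*3025 + 495/2) = -245/4541 + 3153/(35/2 + 3025/2 + 495/2) = -245/4541 + 3153/(3555/2) = -245/4541 + 3153*(2/3555) = -245/4541 + 2102/1185 = 9254857/5381085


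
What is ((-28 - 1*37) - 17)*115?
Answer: -9430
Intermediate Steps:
((-28 - 1*37) - 17)*115 = ((-28 - 37) - 17)*115 = (-65 - 17)*115 = -82*115 = -9430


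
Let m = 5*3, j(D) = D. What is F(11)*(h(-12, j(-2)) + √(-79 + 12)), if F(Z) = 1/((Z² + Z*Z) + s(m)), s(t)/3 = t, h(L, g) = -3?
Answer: -3/287 + I*√67/287 ≈ -0.010453 + 0.02852*I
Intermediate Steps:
m = 15
s(t) = 3*t
F(Z) = 1/(45 + 2*Z²) (F(Z) = 1/((Z² + Z*Z) + 3*15) = 1/((Z² + Z²) + 45) = 1/(2*Z² + 45) = 1/(45 + 2*Z²))
F(11)*(h(-12, j(-2)) + √(-79 + 12)) = (-3 + √(-79 + 12))/(45 + 2*11²) = (-3 + √(-67))/(45 + 2*121) = (-3 + I*√67)/(45 + 242) = (-3 + I*√67)/287 = -3/287 + I*√67/287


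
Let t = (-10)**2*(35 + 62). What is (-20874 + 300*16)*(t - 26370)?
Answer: 267953580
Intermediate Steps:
t = 9700 (t = 100*97 = 9700)
(-20874 + 300*16)*(t - 26370) = (-20874 + 300*16)*(9700 - 26370) = (-20874 + 4800)*(-16670) = -16074*(-16670) = 267953580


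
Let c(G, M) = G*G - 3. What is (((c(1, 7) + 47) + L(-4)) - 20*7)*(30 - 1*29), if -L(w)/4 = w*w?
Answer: -159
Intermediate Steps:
L(w) = -4*w² (L(w) = -4*w*w = -4*w²)
c(G, M) = -3 + G² (c(G, M) = G² - 3 = -3 + G²)
(((c(1, 7) + 47) + L(-4)) - 20*7)*(30 - 1*29) = ((((-3 + 1²) + 47) - 4*(-4)²) - 20*7)*(30 - 1*29) = ((((-3 + 1) + 47) - 4*16) - 140)*(30 - 29) = (((-2 + 47) - 64) - 140)*1 = ((45 - 64) - 140)*1 = (-19 - 140)*1 = -159*1 = -159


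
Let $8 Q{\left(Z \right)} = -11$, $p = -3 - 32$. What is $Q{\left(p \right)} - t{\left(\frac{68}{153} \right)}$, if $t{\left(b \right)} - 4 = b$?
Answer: $- \frac{419}{72} \approx -5.8194$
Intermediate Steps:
$t{\left(b \right)} = 4 + b$
$p = -35$ ($p = -3 - 32 = -35$)
$Q{\left(Z \right)} = - \frac{11}{8}$ ($Q{\left(Z \right)} = \frac{1}{8} \left(-11\right) = - \frac{11}{8}$)
$Q{\left(p \right)} - t{\left(\frac{68}{153} \right)} = - \frac{11}{8} - \left(4 + \frac{68}{153}\right) = - \frac{11}{8} - \left(4 + 68 \cdot \frac{1}{153}\right) = - \frac{11}{8} - \left(4 + \frac{4}{9}\right) = - \frac{11}{8} - \frac{40}{9} = - \frac{419}{72}$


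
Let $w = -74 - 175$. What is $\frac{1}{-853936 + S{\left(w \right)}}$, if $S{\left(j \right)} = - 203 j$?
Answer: $- \frac{1}{803389} \approx -1.2447 \cdot 10^{-6}$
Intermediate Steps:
$w = -249$ ($w = -74 - 175 = -249$)
$\frac{1}{-853936 + S{\left(w \right)}} = \frac{1}{-853936 - -50547} = \frac{1}{-853936 + 50547} = \frac{1}{-803389} = - \frac{1}{803389}$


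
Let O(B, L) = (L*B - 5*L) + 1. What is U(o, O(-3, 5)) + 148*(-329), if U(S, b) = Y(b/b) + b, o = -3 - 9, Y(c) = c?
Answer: -48730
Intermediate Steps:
O(B, L) = 1 - 5*L + B*L (O(B, L) = (B*L - 5*L) + 1 = (-5*L + B*L) + 1 = 1 - 5*L + B*L)
o = -12
U(S, b) = 1 + b (U(S, b) = b/b + b = 1 + b)
U(o, O(-3, 5)) + 148*(-329) = (1 + (1 - 5*5 - 3*5)) + 148*(-329) = (1 + (1 - 25 - 15)) - 48692 = (1 - 39) - 48692 = -38 - 48692 = -48730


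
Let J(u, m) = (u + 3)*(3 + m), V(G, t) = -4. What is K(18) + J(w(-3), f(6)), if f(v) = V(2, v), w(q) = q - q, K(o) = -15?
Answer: -18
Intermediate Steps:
w(q) = 0
f(v) = -4
J(u, m) = (3 + m)*(3 + u) (J(u, m) = (3 + u)*(3 + m) = (3 + m)*(3 + u))
K(18) + J(w(-3), f(6)) = -15 + (9 + 3*(-4) + 3*0 - 4*0) = -15 + (9 - 12 + 0 + 0) = -15 - 3 = -18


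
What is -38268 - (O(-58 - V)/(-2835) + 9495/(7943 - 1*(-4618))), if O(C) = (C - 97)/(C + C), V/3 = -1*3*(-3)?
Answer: -5515961793994/144137475 ≈ -38269.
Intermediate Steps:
V = 27 (V = 3*(-1*3*(-3)) = 3*(-3*(-3)) = 3*9 = 27)
O(C) = (-97 + C)/(2*C) (O(C) = (-97 + C)/((2*C)) = (-97 + C)*(1/(2*C)) = (-97 + C)/(2*C))
-38268 - (O(-58 - V)/(-2835) + 9495/(7943 - 1*(-4618))) = -38268 - (((-97 + (-58 - 1*27))/(2*(-58 - 1*27)))/(-2835) + 9495/(7943 - 1*(-4618))) = -38268 - (((-97 + (-58 - 27))/(2*(-58 - 27)))*(-1/2835) + 9495/(7943 + 4618)) = -38268 - (((½)*(-97 - 85)/(-85))*(-1/2835) + 9495/12561) = -38268 - (((½)*(-1/85)*(-182))*(-1/2835) + 9495*(1/12561)) = -38268 - ((91/85)*(-1/2835) + 3165/4187) = -38268 - (-13/34425 + 3165/4187) = -38268 - 1*108900694/144137475 = -38268 - 108900694/144137475 = -5515961793994/144137475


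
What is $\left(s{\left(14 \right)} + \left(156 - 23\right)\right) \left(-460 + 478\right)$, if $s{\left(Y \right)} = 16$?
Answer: $2682$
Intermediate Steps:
$\left(s{\left(14 \right)} + \left(156 - 23\right)\right) \left(-460 + 478\right) = \left(16 + \left(156 - 23\right)\right) \left(-460 + 478\right) = \left(16 + \left(156 - 23\right)\right) 18 = \left(16 + 133\right) 18 = 149 \cdot 18 = 2682$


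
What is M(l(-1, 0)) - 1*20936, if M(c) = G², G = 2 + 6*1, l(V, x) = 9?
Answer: -20872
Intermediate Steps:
G = 8 (G = 2 + 6 = 8)
M(c) = 64 (M(c) = 8² = 64)
M(l(-1, 0)) - 1*20936 = 64 - 1*20936 = 64 - 20936 = -20872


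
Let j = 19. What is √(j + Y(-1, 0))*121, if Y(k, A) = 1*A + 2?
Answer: 121*√21 ≈ 554.49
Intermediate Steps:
Y(k, A) = 2 + A (Y(k, A) = A + 2 = 2 + A)
√(j + Y(-1, 0))*121 = √(19 + (2 + 0))*121 = √(19 + 2)*121 = √21*121 = 121*√21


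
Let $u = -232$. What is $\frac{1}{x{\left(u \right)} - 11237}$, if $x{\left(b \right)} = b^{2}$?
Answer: $\frac{1}{42587} \approx 2.3481 \cdot 10^{-5}$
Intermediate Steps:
$\frac{1}{x{\left(u \right)} - 11237} = \frac{1}{\left(-232\right)^{2} - 11237} = \frac{1}{53824 - 11237} = \frac{1}{42587}$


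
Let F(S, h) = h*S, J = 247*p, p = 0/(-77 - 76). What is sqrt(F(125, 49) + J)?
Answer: 35*sqrt(5) ≈ 78.262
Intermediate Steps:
p = 0 (p = 0/(-153) = 0*(-1/153) = 0)
J = 0 (J = 247*0 = 0)
F(S, h) = S*h
sqrt(F(125, 49) + J) = sqrt(125*49 + 0) = sqrt(6125 + 0) = sqrt(6125) = 35*sqrt(5)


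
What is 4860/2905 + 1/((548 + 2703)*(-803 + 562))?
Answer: 761552671/455208271 ≈ 1.6730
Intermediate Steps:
4860/2905 + 1/((548 + 2703)*(-803 + 562)) = 4860*(1/2905) + 1/(3251*(-241)) = 972/581 + (1/3251)*(-1/241) = 972/581 - 1/783491 = 761552671/455208271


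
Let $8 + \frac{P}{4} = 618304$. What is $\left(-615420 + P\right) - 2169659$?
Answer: $-311895$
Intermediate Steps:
$P = 2473184$ ($P = -32 + 4 \cdot 618304 = -32 + 2473216 = 2473184$)
$\left(-615420 + P\right) - 2169659 = \left(-615420 + 2473184\right) - 2169659 = 1857764 - 2169659 = -311895$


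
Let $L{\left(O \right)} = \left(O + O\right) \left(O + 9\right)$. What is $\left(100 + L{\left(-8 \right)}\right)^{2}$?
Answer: $7056$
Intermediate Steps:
$L{\left(O \right)} = 2 O \left(9 + O\right)$
$\left(100 + L{\left(-8 \right)}\right)^{2} = \left(100 + 2 \left(-8\right) \left(9 - 8\right)\right)^{2} = \left(100 + 2 \left(-8\right) 1\right)^{2} = \left(100 - 16\right)^{2} = 84^{2} = 7056$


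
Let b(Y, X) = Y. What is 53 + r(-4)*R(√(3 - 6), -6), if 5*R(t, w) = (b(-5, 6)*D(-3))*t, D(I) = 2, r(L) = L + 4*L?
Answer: 53 + 40*I*√3 ≈ 53.0 + 69.282*I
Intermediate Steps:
r(L) = 5*L
R(t, w) = -2*t (R(t, w) = ((-5*2)*t)/5 = (-10*t)/5 = -2*t)
53 + r(-4)*R(√(3 - 6), -6) = 53 + (5*(-4))*(-2*√(3 - 6)) = 53 - (-40)*√(-3) = 53 - (-40)*I*√3 = 53 + 40*I*√3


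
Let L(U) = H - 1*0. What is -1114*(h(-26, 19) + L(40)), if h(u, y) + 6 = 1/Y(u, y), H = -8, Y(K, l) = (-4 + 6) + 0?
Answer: 15039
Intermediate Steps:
Y(K, l) = 2 (Y(K, l) = 2 + 0 = 2)
h(u, y) = -11/2 (h(u, y) = -6 + 1/2 = -6 + ½ = -11/2)
L(U) = -8 (L(U) = -8 - 1*0 = -8 + 0 = -8)
-1114*(h(-26, 19) + L(40)) = -1114*(-11/2 - 8) = -1114*(-27/2) = 15039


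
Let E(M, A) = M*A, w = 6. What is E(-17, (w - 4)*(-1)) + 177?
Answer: 211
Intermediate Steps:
E(M, A) = A*M
E(-17, (w - 4)*(-1)) + 177 = ((6 - 4)*(-1))*(-17) + 177 = (2*(-1))*(-17) + 177 = -2*(-17) + 177 = 34 + 177 = 211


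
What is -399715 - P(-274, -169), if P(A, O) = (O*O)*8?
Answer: -628203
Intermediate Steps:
P(A, O) = 8*O² (P(A, O) = O²*8 = 8*O²)
-399715 - P(-274, -169) = -399715 - 8*(-169)² = -399715 - 8*28561 = -399715 - 1*228488 = -399715 - 228488 = -628203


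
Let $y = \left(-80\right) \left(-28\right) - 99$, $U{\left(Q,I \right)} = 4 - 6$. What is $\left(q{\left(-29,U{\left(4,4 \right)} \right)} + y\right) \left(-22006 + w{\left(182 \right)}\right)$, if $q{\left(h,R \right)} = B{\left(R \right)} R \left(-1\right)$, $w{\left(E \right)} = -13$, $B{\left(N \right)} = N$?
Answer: $-47054603$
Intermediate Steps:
$U{\left(Q,I \right)} = -2$ ($U{\left(Q,I \right)} = 4 - 6 = -2$)
$q{\left(h,R \right)} = - R^{2}$ ($q{\left(h,R \right)} = R R \left(-1\right) = R^{2} \left(-1\right) = - R^{2}$)
$y = 2141$ ($y = 2240 - 99 = 2141$)
$\left(q{\left(-29,U{\left(4,4 \right)} \right)} + y\right) \left(-22006 + w{\left(182 \right)}\right) = \left(- \left(-2\right)^{2} + 2141\right) \left(-22006 - 13\right) = \left(\left(-1\right) 4 + 2141\right) \left(-22019\right) = \left(-4 + 2141\right) \left(-22019\right) = 2137 \left(-22019\right) = -47054603$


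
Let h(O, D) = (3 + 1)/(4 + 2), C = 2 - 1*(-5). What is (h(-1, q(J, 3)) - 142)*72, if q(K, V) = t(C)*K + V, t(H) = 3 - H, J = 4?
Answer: -10176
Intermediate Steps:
C = 7 (C = 2 + 5 = 7)
q(K, V) = V - 4*K (q(K, V) = (3 - 1*7)*K + V = (3 - 7)*K + V = -4*K + V = V - 4*K)
h(O, D) = 2/3 (h(O, D) = 4/6 = 4*(1/6) = 2/3)
(h(-1, q(J, 3)) - 142)*72 = (2/3 - 142)*72 = -424/3*72 = -10176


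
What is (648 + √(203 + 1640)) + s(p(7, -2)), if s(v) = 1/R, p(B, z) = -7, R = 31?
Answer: 20089/31 + √1843 ≈ 690.96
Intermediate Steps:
s(v) = 1/31
(648 + √(203 + 1640)) + s(p(7, -2)) = (648 + √(203 + 1640)) + 1/31 = (648 + √1843) + 1/31 = 20089/31 + √1843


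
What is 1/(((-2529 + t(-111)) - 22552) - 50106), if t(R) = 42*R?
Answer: -1/79849 ≈ -1.2524e-5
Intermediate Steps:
1/(((-2529 + t(-111)) - 22552) - 50106) = 1/(((-2529 + 42*(-111)) - 22552) - 50106) = 1/(((-2529 - 4662) - 22552) - 50106) = 1/((-7191 - 22552) - 50106) = 1/(-29743 - 50106) = 1/(-79849) = -1/79849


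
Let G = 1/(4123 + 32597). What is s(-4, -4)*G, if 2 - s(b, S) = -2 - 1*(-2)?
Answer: 1/18360 ≈ 5.4466e-5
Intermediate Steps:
s(b, S) = 2 (s(b, S) = 2 - (-2 - 1*(-2)) = 2 - (-2 + 2) = 2 - 1*0 = 2 + 0 = 2)
G = 1/36720 ≈ 2.7233e-5
s(-4, -4)*G = 2*(1/36720) = 1/18360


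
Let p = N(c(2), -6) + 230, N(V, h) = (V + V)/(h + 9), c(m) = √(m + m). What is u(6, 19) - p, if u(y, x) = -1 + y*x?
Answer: -355/3 ≈ -118.33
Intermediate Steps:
u(y, x) = -1 + x*y
c(m) = √2*√m (c(m) = √(2*m) = √2*√m)
N(V, h) = 2*V/(9 + h) (N(V, h) = (2*V)/(9 + h) = 2*V/(9 + h))
p = 694/3 (p = 2*(√2*√2)/(9 - 6) + 230 = 2*2/3 + 230 = 2*2*(⅓) + 230 = 4/3 + 230 = 694/3 ≈ 231.33)
u(6, 19) - p = (-1 + 19*6) - 1*694/3 = (-1 + 114) - 694/3 = 113 - 694/3 = -355/3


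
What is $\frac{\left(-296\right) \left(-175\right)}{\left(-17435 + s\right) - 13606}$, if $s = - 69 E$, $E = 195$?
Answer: $- \frac{6475}{5562} \approx -1.1642$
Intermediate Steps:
$s = -13455$ ($s = \left(-69\right) 195 = -13455$)
$\frac{\left(-296\right) \left(-175\right)}{\left(-17435 + s\right) - 13606} = \frac{\left(-296\right) \left(-175\right)}{\left(-17435 - 13455\right) - 13606} = \frac{51800}{-30890 - 13606} = \frac{51800}{-44496} = 51800 \left(- \frac{1}{44496}\right) = - \frac{6475}{5562}$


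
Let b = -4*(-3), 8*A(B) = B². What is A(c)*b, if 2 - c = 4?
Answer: 6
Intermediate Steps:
c = -2 (c = 2 - 1*4 = 2 - 4 = -2)
A(B) = B²/8
b = 12
A(c)*b = ((⅛)*(-2)²)*12 = ((⅛)*4)*12 = (½)*12 = 6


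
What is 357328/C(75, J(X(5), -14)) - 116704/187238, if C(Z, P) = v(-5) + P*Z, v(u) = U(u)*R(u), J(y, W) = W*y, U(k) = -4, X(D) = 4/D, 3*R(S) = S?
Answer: -25125987524/58511875 ≈ -429.42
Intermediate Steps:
R(S) = S/3
v(u) = -4*u/3
C(Z, P) = 20/3 + P*Z (C(Z, P) = -4/3*(-5) + P*Z = 20/3 + P*Z)
357328/C(75, J(X(5), -14)) - 116704/187238 = 357328/(20/3 - 56/5*75) - 116704/187238 = 357328/(20/3 - 56/5*75) - 116704*1/187238 = 357328/(20/3 - 14*⅘*75) - 58352/93619 = 357328/(20/3 - 56/5*75) - 58352/93619 = 357328/(20/3 - 840) - 58352/93619 = 357328/(-2500/3) - 58352/93619 = 357328*(-3/2500) - 58352/93619 = -267996/625 - 58352/93619 = -25125987524/58511875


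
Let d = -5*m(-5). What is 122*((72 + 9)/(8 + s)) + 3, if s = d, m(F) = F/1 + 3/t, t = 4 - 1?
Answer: 4983/14 ≈ 355.93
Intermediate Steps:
t = 3
m(F) = 1 + F (m(F) = F/1 + 3/3 = F*1 + 3*(⅓) = F + 1 = 1 + F)
d = 20 (d = -5*(1 - 5) = -5*(-4) = 20)
s = 20
122*((72 + 9)/(8 + s)) + 3 = 122*((72 + 9)/(8 + 20)) + 3 = 122*(81/28) + 3 = 4941/14 + 3 = 4983/14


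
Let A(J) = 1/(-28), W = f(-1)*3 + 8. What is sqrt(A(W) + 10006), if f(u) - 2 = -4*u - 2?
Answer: sqrt(1961169)/14 ≈ 100.03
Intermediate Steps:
f(u) = -4*u (f(u) = 2 + (-4*u - 2) = 2 + (-2 - 4*u) = -4*u)
W = 20 (W = -4*(-1)*3 + 8 = 4*3 + 8 = 12 + 8 = 20)
A(J) = -1/28
sqrt(A(W) + 10006) = sqrt(-1/28 + 10006) = sqrt(280167/28) = sqrt(1961169)/14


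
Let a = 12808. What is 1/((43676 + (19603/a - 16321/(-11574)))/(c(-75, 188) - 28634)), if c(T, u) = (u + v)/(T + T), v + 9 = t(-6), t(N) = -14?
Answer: -10612153169748/16187392699705 ≈ -0.65558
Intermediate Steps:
v = -23 (v = -9 - 14 = -23)
c(T, u) = (-23 + u)/(2*T) (c(T, u) = (u - 23)/(T + T) = (-23 + u)/((2*T)) = (-23 + u)*(1/(2*T)) = (-23 + u)/(2*T))
1/((43676 + (19603/a - 16321/(-11574)))/(c(-75, 188) - 28634)) = 1/((43676 + (19603/12808 - 16321/(-11574)))/((1/2)*(-23 + 188)/(-75) - 28634)) = 1/((43676 + (19603*(1/12808) - 16321*(-1/11574)))/((1/2)*(-1/75)*165 - 28634)) = 1/((43676 + (19603/12808 + 16321/11574))/(-11/10 - 28634)) = 1/((43676 + 217962245/74119896)/(-286351/10)) = 1/((3237478539941/74119896)*(-10/286351)) = 1/(-16187392699705/10612153169748) = -10612153169748/16187392699705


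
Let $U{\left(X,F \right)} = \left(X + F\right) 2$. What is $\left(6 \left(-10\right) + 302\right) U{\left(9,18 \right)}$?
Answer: $13068$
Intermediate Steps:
$U{\left(X,F \right)} = 2 F + 2 X$ ($U{\left(X,F \right)} = \left(F + X\right) 2 = 2 F + 2 X$)
$\left(6 \left(-10\right) + 302\right) U{\left(9,18 \right)} = \left(6 \left(-10\right) + 302\right) \left(2 \cdot 18 + 2 \cdot 9\right) = \left(-60 + 302\right) \left(36 + 18\right) = 242 \cdot 54 = 13068$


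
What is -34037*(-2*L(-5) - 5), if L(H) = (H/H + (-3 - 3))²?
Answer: 1872035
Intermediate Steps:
L(H) = 25 (L(H) = (1 - 6)² = (-5)² = 25)
-34037*(-2*L(-5) - 5) = -34037*(-2*25 - 5) = -34037*(-50 - 5) = -34037*(-55) = 1872035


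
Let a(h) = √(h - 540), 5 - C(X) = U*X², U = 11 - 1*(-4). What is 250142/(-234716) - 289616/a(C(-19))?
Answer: -125071/117358 + 144808*I*√238/595 ≈ -1.0657 + 3754.6*I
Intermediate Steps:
U = 15 (U = 11 + 4 = 15)
C(X) = 5 - 15*X²
a(h) = √(-540 + h)
250142/(-234716) - 289616/a(C(-19)) = 250142/(-234716) - 289616/√(-540 + (5 - 15*(-19)²)) = 250142*(-1/234716) - 289616/√(-540 + (5 - 15*361)) = -125071/117358 - 289616/√(-540 + (5 - 5415)) = -125071/117358 - 289616/√(-540 - 5410) = -125071/117358 - 289616*(-I*√238/1190) = -125071/117358 - (-144808)*I*√238/595 = -125071/117358 + 144808*I*√238/595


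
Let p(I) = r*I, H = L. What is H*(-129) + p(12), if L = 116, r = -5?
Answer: -15024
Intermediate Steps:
H = 116
p(I) = -5*I
H*(-129) + p(12) = 116*(-129) - 5*12 = -14964 - 60 = -15024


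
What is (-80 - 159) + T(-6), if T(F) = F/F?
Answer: -238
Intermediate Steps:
T(F) = 1
(-80 - 159) + T(-6) = (-80 - 159) + 1 = -239 + 1 = -238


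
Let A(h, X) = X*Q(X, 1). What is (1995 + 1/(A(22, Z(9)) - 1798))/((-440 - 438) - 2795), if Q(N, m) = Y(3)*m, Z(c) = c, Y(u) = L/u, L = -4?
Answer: -3610949/6648130 ≈ -0.54315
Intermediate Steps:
Y(u) = -4/u
Q(N, m) = -4*m/3 (Q(N, m) = (-4/3)*m = (-4*⅓)*m = -4*m/3)
A(h, X) = -4*X/3 (A(h, X) = X*(-4/3*1) = X*(-4/3) = -4*X/3)
(1995 + 1/(A(22, Z(9)) - 1798))/((-440 - 438) - 2795) = (1995 + 1/(-4/3*9 - 1798))/((-440 - 438) - 2795) = (1995 + 1/(-12 - 1798))/(-878 - 2795) = (1995 + 1/(-1810))/(-3673) = (1995 - 1/1810)*(-1/3673) = (3610949/1810)*(-1/3673) = -3610949/6648130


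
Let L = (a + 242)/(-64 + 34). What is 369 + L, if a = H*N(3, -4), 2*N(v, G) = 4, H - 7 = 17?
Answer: 1078/3 ≈ 359.33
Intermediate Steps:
H = 24 (H = 7 + 17 = 24)
N(v, G) = 2 (N(v, G) = (1/2)*4 = 2)
a = 48 (a = 24*2 = 48)
L = -29/3 (L = (48 + 242)/(-64 + 34) = 290/(-30) = 290*(-1/30) = -29/3 ≈ -9.6667)
369 + L = 369 - 29/3 = 1078/3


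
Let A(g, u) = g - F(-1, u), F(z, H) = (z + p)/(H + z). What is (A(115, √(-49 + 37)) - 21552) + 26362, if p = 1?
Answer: 4925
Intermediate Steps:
F(z, H) = (1 + z)/(H + z) (F(z, H) = (z + 1)/(H + z) = (1 + z)/(H + z))
A(g, u) = g (A(g, u) = g - (1 - 1)/(u - 1) = g - 0/(-1 + u) = g - 1*0 = g + 0 = g)
(A(115, √(-49 + 37)) - 21552) + 26362 = (115 - 21552) + 26362 = -21437 + 26362 = 4925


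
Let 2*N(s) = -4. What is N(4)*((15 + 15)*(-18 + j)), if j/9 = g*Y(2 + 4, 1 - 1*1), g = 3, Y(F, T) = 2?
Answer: -2160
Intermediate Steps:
N(s) = -2 (N(s) = (1/2)*(-4) = -2)
j = 54 (j = 9*(3*2) = 9*6 = 54)
N(4)*((15 + 15)*(-18 + j)) = -2*(15 + 15)*(-18 + 54) = -60*36 = -2*1080 = -2160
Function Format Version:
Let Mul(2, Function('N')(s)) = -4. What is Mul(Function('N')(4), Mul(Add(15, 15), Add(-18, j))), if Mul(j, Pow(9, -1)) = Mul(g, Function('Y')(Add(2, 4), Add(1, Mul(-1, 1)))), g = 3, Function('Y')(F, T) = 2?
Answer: -2160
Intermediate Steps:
Function('N')(s) = -2 (Function('N')(s) = Mul(Rational(1, 2), -4) = -2)
j = 54 (j = Mul(9, Mul(3, 2)) = Mul(9, 6) = 54)
Mul(Function('N')(4), Mul(Add(15, 15), Add(-18, j))) = Mul(-2, Mul(Add(15, 15), Add(-18, 54))) = Mul(-2, Mul(30, 36)) = Mul(-2, 1080) = -2160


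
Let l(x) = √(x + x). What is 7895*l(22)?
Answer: 15790*√11 ≈ 52370.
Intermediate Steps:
l(x) = √2*√x (l(x) = √(2*x) = √2*√x)
7895*l(22) = 7895*(√2*√22) = 7895*(2*√11) = 15790*√11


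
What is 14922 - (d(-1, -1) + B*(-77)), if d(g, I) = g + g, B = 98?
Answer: 22470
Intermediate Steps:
d(g, I) = 2*g
14922 - (d(-1, -1) + B*(-77)) = 14922 - (2*(-1) + 98*(-77)) = 14922 - (-2 - 7546) = 14922 - 1*(-7548) = 14922 + 7548 = 22470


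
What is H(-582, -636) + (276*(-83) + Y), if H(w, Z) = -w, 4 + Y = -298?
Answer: -22628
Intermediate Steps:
Y = -302 (Y = -4 - 298 = -302)
H(-582, -636) + (276*(-83) + Y) = -1*(-582) + (276*(-83) - 302) = 582 + (-22908 - 302) = 582 - 23210 = -22628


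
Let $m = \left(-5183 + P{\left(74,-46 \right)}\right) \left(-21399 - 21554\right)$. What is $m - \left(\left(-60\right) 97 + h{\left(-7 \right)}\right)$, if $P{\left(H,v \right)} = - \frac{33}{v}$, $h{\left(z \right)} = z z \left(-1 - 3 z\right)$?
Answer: $\frac{10239573545}{46} \approx 2.226 \cdot 10^{8}$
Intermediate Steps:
$h{\left(z \right)} = z^{2} \left(-1 - 3 z\right)$
$m = \frac{10239350905}{46}$ ($m = \left(-5183 - \frac{33}{-46}\right) \left(-21399 - 21554\right) = \left(-5183 - - \frac{33}{46}\right) \left(-42953\right) = \left(-5183 + \frac{33}{46}\right) \left(-42953\right) = \left(- \frac{238385}{46}\right) \left(-42953\right) = \frac{10239350905}{46} \approx 2.2259 \cdot 10^{8}$)
$m - \left(\left(-60\right) 97 + h{\left(-7 \right)}\right) = \frac{10239350905}{46} - \left(\left(-60\right) 97 + \left(-7\right)^{2} \left(-1 - -21\right)\right) = \frac{10239350905}{46} - \left(-5820 + 49 \left(-1 + 21\right)\right) = \frac{10239350905}{46} - \left(-5820 + 49 \cdot 20\right) = \frac{10239350905}{46} - \left(-5820 + 980\right) = \frac{10239350905}{46} - -4840 = \frac{10239350905}{46} + 4840 = \frac{10239573545}{46}$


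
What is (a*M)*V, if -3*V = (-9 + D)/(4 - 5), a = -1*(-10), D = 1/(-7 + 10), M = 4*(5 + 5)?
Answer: -10400/9 ≈ -1155.6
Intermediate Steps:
M = 40 (M = 4*10 = 40)
D = 1/3 ≈ 0.33333
a = 10
V = -26/9 (V = -(-9 + 1/3)/(3*(4 - 5)) = -(-26)/(9*(-1)) = -(-26)*(-1)/9 = -1/3*26/3 = -26/9 ≈ -2.8889)
(a*M)*V = (10*40)*(-26/9) = 400*(-26/9) = -10400/9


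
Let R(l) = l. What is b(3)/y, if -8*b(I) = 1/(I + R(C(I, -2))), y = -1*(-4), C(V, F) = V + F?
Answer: -1/128 ≈ -0.0078125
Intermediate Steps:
C(V, F) = F + V
y = 4
b(I) = -1/(8*(-2 + 2*I)) (b(I) = -1/(8*(I + (-2 + I))) = -1/(8*(-2 + 2*I)))
b(3)/y = -1/(-16 + 16*3)/4 = -1/(-16 + 48)*(1/4) = -1/32*(1/4) = -1*1/32*(1/4) = -1/32*1/4 = -1/128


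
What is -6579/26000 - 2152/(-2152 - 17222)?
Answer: -35754773/251862000 ≈ -0.14196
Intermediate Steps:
-6579/26000 - 2152/(-2152 - 17222) = -6579*1/26000 - 2152/(-19374) = -6579/26000 - 2152*(-1/19374) = -6579/26000 + 1076/9687 = -35754773/251862000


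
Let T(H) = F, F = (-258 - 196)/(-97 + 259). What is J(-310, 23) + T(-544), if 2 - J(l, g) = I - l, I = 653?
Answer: -78068/81 ≈ -963.80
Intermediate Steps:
J(l, g) = -651 + l (J(l, g) = 2 - (653 - l) = 2 + (-653 + l) = -651 + l)
F = -227/81 (F = -454/162 = -454*1/162 = -227/81 ≈ -2.8025)
T(H) = -227/81
J(-310, 23) + T(-544) = (-651 - 310) - 227/81 = -961 - 227/81 = -78068/81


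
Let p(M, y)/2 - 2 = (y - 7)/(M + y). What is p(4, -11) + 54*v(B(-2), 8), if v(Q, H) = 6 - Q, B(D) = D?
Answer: 3088/7 ≈ 441.14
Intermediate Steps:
p(M, y) = 4 + 2*(-7 + y)/(M + y) (p(M, y) = 4 + 2*((y - 7)/(M + y)) = 4 + 2*((-7 + y)/(M + y)) = 4 + 2*(-7 + y)/(M + y))
p(4, -11) + 54*v(B(-2), 8) = 2*(-7 + 2*4 + 3*(-11))/(4 - 11) + 54*(6 - 1*(-2)) = 2*(-7 + 8 - 33)/(-7) + 54*(6 + 2) = 2*(-⅐)*(-32) + 54*8 = 64/7 + 432 = 3088/7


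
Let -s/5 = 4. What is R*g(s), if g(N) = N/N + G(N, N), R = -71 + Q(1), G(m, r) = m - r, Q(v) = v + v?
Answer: -69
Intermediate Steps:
s = -20 (s = -5*4 = -20)
Q(v) = 2*v
R = -69 (R = -71 + 2*1 = -71 + 2 = -69)
g(N) = 1 (g(N) = N/N + (N - N) = 1 + 0 = 1)
R*g(s) = -69*1 = -69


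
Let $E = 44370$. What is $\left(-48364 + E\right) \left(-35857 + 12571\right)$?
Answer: $93004284$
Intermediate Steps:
$\left(-48364 + E\right) \left(-35857 + 12571\right) = \left(-48364 + 44370\right) \left(-35857 + 12571\right) = \left(-3994\right) \left(-23286\right) = 93004284$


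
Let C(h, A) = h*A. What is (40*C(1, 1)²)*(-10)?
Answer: -400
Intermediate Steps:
C(h, A) = A*h
(40*C(1, 1)²)*(-10) = (40*(1*1)²)*(-10) = (40*1²)*(-10) = (40*1)*(-10) = 40*(-10) = -400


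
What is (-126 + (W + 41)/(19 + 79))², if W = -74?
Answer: 153289161/9604 ≈ 15961.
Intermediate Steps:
(-126 + (W + 41)/(19 + 79))² = (-126 + (-74 + 41)/(19 + 79))² = (-126 - 33/98)² = (-12381/98)² = 153289161/9604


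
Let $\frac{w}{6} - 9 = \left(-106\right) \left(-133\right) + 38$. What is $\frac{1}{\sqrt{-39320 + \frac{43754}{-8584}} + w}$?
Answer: $\frac{364262040}{30915088118117} - \frac{2 i \sqrt{181104499141}}{30915088118117} \approx 1.1783 \cdot 10^{-5} - 2.7531 \cdot 10^{-8} i$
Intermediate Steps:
$w = 84870$ ($w = 54 + 6 \left(\left(-106\right) \left(-133\right) + 38\right) = 54 + 6 \left(14098 + 38\right) = 54 + 6 \cdot 14136 = 54 + 84816 = 84870$)
$\frac{1}{\sqrt{-39320 + \frac{43754}{-8584}} + w} = \frac{1}{\sqrt{-39320 + \frac{43754}{-8584}} + 84870} = \frac{1}{\sqrt{-39320 + 43754 \left(- \frac{1}{8584}\right)} + 84870} = \frac{1}{\sqrt{-39320 - \frac{21877}{4292}} + 84870} = \frac{1}{\sqrt{- \frac{168783317}{4292}} + 84870} = \frac{1}{\frac{i \sqrt{181104499141}}{2146} + 84870} = \frac{1}{84870 + \frac{i \sqrt{181104499141}}{2146}}$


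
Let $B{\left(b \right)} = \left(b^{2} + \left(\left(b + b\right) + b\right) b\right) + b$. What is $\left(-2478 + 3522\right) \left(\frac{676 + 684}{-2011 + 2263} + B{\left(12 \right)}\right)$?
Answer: $\frac{4336544}{7} \approx 6.1951 \cdot 10^{5}$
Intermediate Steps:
$B{\left(b \right)} = b + 4 b^{2}$ ($B{\left(b \right)} = \left(b^{2} + \left(2 b + b\right) b\right) + b = \left(b^{2} + 3 b b\right) + b = \left(b^{2} + 3 b^{2}\right) + b = 4 b^{2} + b = b + 4 b^{2}$)
$\left(-2478 + 3522\right) \left(\frac{676 + 684}{-2011 + 2263} + B{\left(12 \right)}\right) = \left(-2478 + 3522\right) \left(\frac{676 + 684}{-2011 + 2263} + 12 \left(1 + 4 \cdot 12\right)\right) = 1044 \left(\frac{1360}{252} + 12 \left(1 + 48\right)\right) = 1044 \left(1360 \cdot \frac{1}{252} + 12 \cdot 49\right) = 1044 \left(\frac{340}{63} + 588\right) = 1044 \cdot \frac{37384}{63} = \frac{4336544}{7}$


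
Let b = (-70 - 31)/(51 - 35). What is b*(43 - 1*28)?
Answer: -1515/16 ≈ -94.688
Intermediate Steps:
b = -101/16 ≈ -6.3125
b*(43 - 1*28) = -101*(43 - 1*28)/16 = -101*(43 - 28)/16 = -101/16*15 = -1515/16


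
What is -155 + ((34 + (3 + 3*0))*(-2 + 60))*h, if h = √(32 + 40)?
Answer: -155 + 12876*√2 ≈ 18054.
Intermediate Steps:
h = 6*√2 (h = √72 = 6*√2 ≈ 8.4853)
-155 + ((34 + (3 + 3*0))*(-2 + 60))*h = -155 + ((34 + (3 + 3*0))*(-2 + 60))*(6*√2) = -155 + ((34 + (3 + 0))*58)*(6*√2) = -155 + ((34 + 3)*58)*(6*√2) = -155 + (37*58)*(6*√2) = -155 + 2146*(6*√2) = -155 + 12876*√2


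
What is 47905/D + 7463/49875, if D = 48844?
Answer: 2753784647/2436094500 ≈ 1.1304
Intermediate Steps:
47905/D + 7463/49875 = 47905/48844 + 7463/49875 = 2753784647/2436094500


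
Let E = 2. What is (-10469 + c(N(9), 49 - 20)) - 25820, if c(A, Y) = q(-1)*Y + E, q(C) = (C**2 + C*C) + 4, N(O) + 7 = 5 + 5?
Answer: -36113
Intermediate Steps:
N(O) = 3 (N(O) = -7 + (5 + 5) = -7 + 10 = 3)
q(C) = 4 + 2*C**2 (q(C) = (C**2 + C**2) + 4 = 2*C**2 + 4 = 4 + 2*C**2)
c(A, Y) = 2 + 6*Y (c(A, Y) = (4 + 2*(-1)**2)*Y + 2 = (4 + 2*1)*Y + 2 = (4 + 2)*Y + 2 = 6*Y + 2 = 2 + 6*Y)
(-10469 + c(N(9), 49 - 20)) - 25820 = (-10469 + (2 + 6*(49 - 20))) - 25820 = (-10469 + (2 + 6*29)) - 25820 = (-10469 + (2 + 174)) - 25820 = (-10469 + 176) - 25820 = -10293 - 25820 = -36113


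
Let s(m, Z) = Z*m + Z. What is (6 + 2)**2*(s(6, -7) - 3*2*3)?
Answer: -4288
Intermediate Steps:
s(m, Z) = Z + Z*m
(6 + 2)**2*(s(6, -7) - 3*2*3) = (6 + 2)**2*(-7*(1 + 6) - 3*2*3) = 8**2*(-7*7 - 6*3) = 64*(-49 - 18) = 64*(-67) = -4288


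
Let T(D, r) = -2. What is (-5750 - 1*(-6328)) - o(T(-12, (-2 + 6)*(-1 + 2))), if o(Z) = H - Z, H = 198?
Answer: 378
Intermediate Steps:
o(Z) = 198 - Z
(-5750 - 1*(-6328)) - o(T(-12, (-2 + 6)*(-1 + 2))) = (-5750 - 1*(-6328)) - (198 - 1*(-2)) = (-5750 + 6328) - (198 + 2) = 578 - 1*200 = 578 - 200 = 378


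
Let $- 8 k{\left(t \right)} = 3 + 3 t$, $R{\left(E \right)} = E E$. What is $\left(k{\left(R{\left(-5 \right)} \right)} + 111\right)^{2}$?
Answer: $\frac{164025}{16} \approx 10252.0$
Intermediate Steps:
$R{\left(E \right)} = E^{2}$
$k{\left(t \right)} = - \frac{3}{8} - \frac{3 t}{8}$ ($k{\left(t \right)} = - \frac{3 + 3 t}{8} = - \frac{3}{8} - \frac{3 t}{8}$)
$\left(k{\left(R{\left(-5 \right)} \right)} + 111\right)^{2} = \left(\left(- \frac{3}{8} - \frac{3 \left(-5\right)^{2}}{8}\right) + 111\right)^{2} = \left(\left(- \frac{3}{8} - \frac{75}{8}\right) + 111\right)^{2} = \left(- \frac{39}{4} + 111\right)^{2} = \left(\frac{405}{4}\right)^{2} = \frac{164025}{16}$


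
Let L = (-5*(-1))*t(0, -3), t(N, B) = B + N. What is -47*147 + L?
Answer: -6924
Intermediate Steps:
L = -15 (L = (-5*(-1))*(-3 + 0) = 5*(-3) = -15)
-47*147 + L = -47*147 - 15 = -6909 - 15 = -6924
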